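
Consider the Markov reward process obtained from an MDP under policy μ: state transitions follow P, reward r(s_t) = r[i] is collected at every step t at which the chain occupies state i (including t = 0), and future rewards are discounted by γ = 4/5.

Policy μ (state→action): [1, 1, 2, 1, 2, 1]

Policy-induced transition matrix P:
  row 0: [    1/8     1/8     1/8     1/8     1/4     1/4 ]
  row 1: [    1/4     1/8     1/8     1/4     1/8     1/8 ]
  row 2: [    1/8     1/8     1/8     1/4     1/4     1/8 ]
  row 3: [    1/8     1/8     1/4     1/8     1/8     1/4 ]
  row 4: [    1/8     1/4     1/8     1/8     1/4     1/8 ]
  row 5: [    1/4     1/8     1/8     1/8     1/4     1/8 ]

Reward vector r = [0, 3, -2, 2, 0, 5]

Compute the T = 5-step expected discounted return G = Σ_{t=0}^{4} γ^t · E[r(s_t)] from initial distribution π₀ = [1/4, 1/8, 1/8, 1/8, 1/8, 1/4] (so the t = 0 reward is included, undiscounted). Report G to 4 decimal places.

G = 4.7323

t=0: π = [0.2500, 0.1250, 0.1250, 0.1250, 0.1250, 0.2500], E[r] = 1.6250, γ^t·E[r] = 1.625000, running G = 1.625000
t=1: π = [0.1719, 0.1406, 0.1406, 0.1563, 0.2188, 0.1719], E[r] = 1.3125, γ^t·E[r] = 1.050000, running G = 2.675000
t=2: π = [0.1641, 0.1523, 0.1445, 0.1602, 0.2129, 0.1660], E[r] = 1.3184, γ^t·E[r] = 0.843750, running G = 3.518750
t=3: π = [0.1648, 0.1516, 0.1450, 0.1621, 0.2109, 0.1655], E[r] = 1.3167, γ^t·E[r] = 0.674125, running G = 4.192875
t=4: π = [0.1646, 0.1514, 0.1453, 0.1621, 0.2108, 0.1659], E[r] = 1.3170, γ^t·E[r] = 0.539463, running G = 4.732338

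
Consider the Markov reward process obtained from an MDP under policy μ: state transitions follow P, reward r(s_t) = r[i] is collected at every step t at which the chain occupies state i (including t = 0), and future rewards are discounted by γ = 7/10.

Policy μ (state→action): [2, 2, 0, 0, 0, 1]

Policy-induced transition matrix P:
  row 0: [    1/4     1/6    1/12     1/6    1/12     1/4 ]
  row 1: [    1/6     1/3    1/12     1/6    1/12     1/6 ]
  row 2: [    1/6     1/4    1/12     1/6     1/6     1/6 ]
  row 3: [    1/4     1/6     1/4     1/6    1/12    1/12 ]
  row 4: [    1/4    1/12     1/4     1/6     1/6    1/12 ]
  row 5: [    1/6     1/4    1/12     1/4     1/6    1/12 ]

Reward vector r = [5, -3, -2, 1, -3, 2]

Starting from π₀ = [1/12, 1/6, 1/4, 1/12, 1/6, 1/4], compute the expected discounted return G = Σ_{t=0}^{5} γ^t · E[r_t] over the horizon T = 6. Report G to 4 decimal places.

t=0: π = [0.0833, 0.1667, 0.2500, 0.0833, 0.1667, 0.2500], E[r] = -0.5000, γ^t·E[r] = -0.500000, running G = -0.500000
t=1: π = [0.1944, 0.2222, 0.1250, 0.1875, 0.1389, 0.1319], E[r] = 0.0903, γ^t·E[r] = 0.063194, running G = -0.436806
t=2: π = [0.2101, 0.2135, 0.1377, 0.1777, 0.1163, 0.1447], E[r] = 0.2523, γ^t·E[r] = 0.123634, running G = -0.313171
t=3: π = [0.2087, 0.2161, 0.1323, 0.1787, 0.1166, 0.1476], E[r] = 0.2547, γ^t·E[r] = 0.087355, running G = -0.225817
t=4: π = [0.2087, 0.2163, 0.1325, 0.1790, 0.1164, 0.1471], E[r] = 0.2535, γ^t·E[r] = 0.060856, running G = -0.164961
t=5: π = [0.2087, 0.2163, 0.1326, 0.1789, 0.1163, 0.1472], E[r] = 0.2535, γ^t·E[r] = 0.042608, running G = -0.122353

G = -0.1224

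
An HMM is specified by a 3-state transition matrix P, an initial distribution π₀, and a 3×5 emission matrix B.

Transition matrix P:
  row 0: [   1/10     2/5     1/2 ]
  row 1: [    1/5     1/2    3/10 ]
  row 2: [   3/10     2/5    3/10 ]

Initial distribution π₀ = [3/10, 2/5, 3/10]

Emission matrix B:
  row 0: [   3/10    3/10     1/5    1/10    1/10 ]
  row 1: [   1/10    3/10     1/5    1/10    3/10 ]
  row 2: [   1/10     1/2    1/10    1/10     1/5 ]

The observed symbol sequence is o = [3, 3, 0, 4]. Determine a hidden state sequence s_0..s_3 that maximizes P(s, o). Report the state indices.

t=0: δ = [3.000e-02, 4.000e-02, 3.000e-02]  (obs o_0=3)
t=1: δ = [9.000e-04, 2.000e-03, 1.500e-03]  ψ = [2, 1, 0]  (obs o_1=3)
t=2: δ = [1.350e-04, 1.000e-04, 6.000e-05]  ψ = [2, 1, 1]  (obs o_2=0)
t=3: δ = [2.000e-06, 1.620e-05, 1.350e-05]  ψ = [1, 0, 0]  (obs o_3=4)
backtrack: best end state = 1; path = [0, 2, 0, 1]

path = [0, 2, 0, 1]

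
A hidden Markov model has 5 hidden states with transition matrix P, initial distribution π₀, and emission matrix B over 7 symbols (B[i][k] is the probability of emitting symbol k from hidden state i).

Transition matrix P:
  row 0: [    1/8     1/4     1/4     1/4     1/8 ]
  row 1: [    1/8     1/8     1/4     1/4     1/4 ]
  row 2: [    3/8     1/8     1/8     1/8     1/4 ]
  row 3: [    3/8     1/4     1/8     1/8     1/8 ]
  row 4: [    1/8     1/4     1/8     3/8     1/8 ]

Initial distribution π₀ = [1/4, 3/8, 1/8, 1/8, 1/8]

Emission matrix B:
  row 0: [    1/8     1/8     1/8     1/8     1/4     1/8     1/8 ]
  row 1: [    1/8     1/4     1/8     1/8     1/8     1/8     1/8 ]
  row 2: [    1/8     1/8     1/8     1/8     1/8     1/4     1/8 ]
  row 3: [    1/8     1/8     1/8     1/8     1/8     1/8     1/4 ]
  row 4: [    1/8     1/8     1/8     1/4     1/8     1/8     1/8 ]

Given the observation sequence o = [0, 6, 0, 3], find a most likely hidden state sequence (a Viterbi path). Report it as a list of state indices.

path = [1, 3, 1, 4]

t=0: δ = [3.125e-02, 4.688e-02, 1.562e-02, 1.562e-02, 1.562e-02]  (obs o_0=0)
t=1: δ = [7.324e-04, 9.766e-04, 1.465e-03, 2.930e-03, 1.465e-03]  ψ = [1, 0, 1, 1, 1]  (obs o_1=6)
t=2: δ = [1.373e-04, 9.155e-05, 4.578e-05, 6.866e-05, 4.578e-05]  ψ = [3, 3, 3, 4, 2]  (obs o_2=0)
t=3: δ = [3.219e-06, 4.292e-06, 4.292e-06, 4.292e-06, 5.722e-06]  ψ = [3, 0, 0, 0, 1]  (obs o_3=3)
backtrack: best end state = 4; path = [1, 3, 1, 4]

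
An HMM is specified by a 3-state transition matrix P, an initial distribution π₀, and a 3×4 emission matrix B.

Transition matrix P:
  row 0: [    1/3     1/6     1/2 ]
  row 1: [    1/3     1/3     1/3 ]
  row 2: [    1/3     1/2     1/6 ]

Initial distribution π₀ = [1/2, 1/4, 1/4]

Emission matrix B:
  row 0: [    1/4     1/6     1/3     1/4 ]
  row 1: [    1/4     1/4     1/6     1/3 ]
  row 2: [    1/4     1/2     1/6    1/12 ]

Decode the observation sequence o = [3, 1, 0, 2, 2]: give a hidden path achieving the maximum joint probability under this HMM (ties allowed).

path = [0, 2, 1, 0, 0]

t=0: δ = [1.250e-01, 8.333e-02, 2.083e-02]  (obs o_0=3)
t=1: δ = [6.944e-03, 6.944e-03, 3.125e-02]  ψ = [0, 1, 0]  (obs o_1=1)
t=2: δ = [2.604e-03, 3.906e-03, 1.302e-03]  ψ = [2, 2, 2]  (obs o_2=0)
t=3: δ = [4.340e-04, 2.170e-04, 2.170e-04]  ψ = [1, 1, 0]  (obs o_3=2)
t=4: δ = [4.823e-05, 1.808e-05, 3.617e-05]  ψ = [0, 2, 0]  (obs o_4=2)
backtrack: best end state = 0; path = [0, 2, 1, 0, 0]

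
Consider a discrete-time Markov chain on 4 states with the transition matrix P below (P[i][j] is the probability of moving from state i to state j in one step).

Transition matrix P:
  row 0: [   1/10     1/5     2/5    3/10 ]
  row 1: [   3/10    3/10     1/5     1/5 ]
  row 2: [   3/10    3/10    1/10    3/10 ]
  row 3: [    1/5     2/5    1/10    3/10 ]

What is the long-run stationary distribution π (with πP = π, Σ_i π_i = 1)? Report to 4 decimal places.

π = [0.2275, 0.3042, 0.1987, 0.2696]

Balance equations π_j = Σ_i π_i·P[i][j]:
  π_0 = 1/10·π_0 + 3/10·π_1 + 3/10·π_2 + 1/5·π_3
  π_1 = 1/5·π_0 + 3/10·π_1 + 3/10·π_2 + 2/5·π_3
  π_2 = 2/5·π_0 + 1/5·π_1 + 1/10·π_2 + 1/10·π_3
  normalize: π_0 + π_1 + π_2 + π_3 = 1
Solving the linear system gives exactly π = [276/1213, 369/1213, 241/1213, 327/1213].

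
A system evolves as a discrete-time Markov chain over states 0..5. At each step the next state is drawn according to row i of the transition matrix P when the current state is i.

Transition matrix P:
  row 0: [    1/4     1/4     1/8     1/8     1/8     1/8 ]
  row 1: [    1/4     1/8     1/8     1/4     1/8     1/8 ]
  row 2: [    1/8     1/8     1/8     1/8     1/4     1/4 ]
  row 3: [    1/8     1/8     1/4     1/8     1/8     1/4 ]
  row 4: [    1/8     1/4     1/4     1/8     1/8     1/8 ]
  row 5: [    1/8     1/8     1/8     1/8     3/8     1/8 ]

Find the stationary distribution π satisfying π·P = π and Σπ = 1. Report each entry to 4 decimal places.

Balance equations π_j = Σ_i π_i·P[i][j]:
  π_0 = 1/4·π_0 + 1/4·π_1 + 1/8·π_2 + 1/8·π_3 + 1/8·π_4 + 1/8·π_5
  π_1 = 1/4·π_0 + 1/8·π_1 + 1/8·π_2 + 1/8·π_3 + 1/4·π_4 + 1/8·π_5
  π_2 = 1/8·π_0 + 1/8·π_1 + 1/8·π_2 + 1/4·π_3 + 1/4·π_4 + 1/8·π_5
  π_3 = 1/8·π_0 + 1/4·π_1 + 1/8·π_2 + 1/8·π_3 + 1/8·π_4 + 1/8·π_5
  π_4 = 1/8·π_0 + 1/8·π_1 + 1/4·π_2 + 1/8·π_3 + 1/8·π_4 + 3/8·π_5
  normalize: π_0 + π_1 + π_2 + π_3 + π_4 + π_5 = 1
Solving the linear system gives exactly π = [2048/12261, 2075/12261, 681/4087, 1792/12261, 2291/12261, 2012/12261].

π = [0.1670, 0.1692, 0.1666, 0.1462, 0.1869, 0.1641]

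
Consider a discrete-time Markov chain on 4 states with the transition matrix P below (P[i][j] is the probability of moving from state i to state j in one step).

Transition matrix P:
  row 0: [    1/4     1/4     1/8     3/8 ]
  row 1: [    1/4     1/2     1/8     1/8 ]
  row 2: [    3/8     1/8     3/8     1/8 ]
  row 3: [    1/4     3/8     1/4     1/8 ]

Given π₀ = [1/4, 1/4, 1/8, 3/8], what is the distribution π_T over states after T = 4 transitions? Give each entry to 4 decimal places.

π = [0.2748, 0.3325, 0.1989, 0.1937]

t=0: π = [0.2500, 0.2500, 0.1250, 0.3750]
t=1: π = [0.2656, 0.3438, 0.2031, 0.1875]
t=2: π = [0.2754, 0.3340, 0.1992, 0.1914]
t=3: π = [0.2749, 0.3325, 0.1987, 0.1938]
t=4: π = [0.2748, 0.3325, 0.1989, 0.1937]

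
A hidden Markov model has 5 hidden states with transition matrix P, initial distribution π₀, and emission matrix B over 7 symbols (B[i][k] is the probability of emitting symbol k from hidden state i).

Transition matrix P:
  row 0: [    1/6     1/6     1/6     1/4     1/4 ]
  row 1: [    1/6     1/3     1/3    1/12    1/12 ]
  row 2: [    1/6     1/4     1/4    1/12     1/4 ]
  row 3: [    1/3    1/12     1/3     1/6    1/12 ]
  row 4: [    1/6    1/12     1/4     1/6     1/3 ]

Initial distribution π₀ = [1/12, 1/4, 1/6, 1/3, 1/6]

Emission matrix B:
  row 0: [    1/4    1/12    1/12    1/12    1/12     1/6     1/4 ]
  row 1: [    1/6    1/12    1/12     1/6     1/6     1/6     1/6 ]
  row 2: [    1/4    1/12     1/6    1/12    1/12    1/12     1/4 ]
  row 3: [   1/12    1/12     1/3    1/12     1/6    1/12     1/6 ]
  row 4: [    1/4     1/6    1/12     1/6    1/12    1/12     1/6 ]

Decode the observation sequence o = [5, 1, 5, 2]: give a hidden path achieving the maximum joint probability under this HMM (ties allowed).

path = [1, 1, 1, 2]

t=0: δ = [1.389e-02, 4.167e-02, 1.389e-02, 2.778e-02, 1.389e-02]  (obs o_0=5)
t=1: δ = [7.716e-04, 1.157e-03, 1.157e-03, 3.858e-04, 7.716e-04]  ψ = [3, 1, 1, 3, 4]  (obs o_1=1)
t=2: δ = [3.215e-05, 6.430e-05, 3.215e-05, 1.608e-05, 2.411e-05]  ψ = [1, 1, 1, 0, 2]  (obs o_2=5)
t=3: δ = [8.931e-07, 1.786e-06, 3.572e-06, 2.679e-06, 6.698e-07]  ψ = [1, 1, 1, 0, 0]  (obs o_3=2)
backtrack: best end state = 2; path = [1, 1, 1, 2]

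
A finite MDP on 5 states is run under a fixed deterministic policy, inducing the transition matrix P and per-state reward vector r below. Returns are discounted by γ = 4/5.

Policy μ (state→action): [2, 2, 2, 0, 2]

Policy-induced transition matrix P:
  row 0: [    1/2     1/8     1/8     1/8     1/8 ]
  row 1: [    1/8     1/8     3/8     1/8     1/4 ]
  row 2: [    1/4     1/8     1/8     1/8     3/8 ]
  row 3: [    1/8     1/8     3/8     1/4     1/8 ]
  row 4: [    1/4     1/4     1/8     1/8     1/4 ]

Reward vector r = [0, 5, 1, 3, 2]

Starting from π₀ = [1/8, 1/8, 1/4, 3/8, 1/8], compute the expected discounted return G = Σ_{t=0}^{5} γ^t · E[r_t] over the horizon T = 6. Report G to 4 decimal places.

t=0: π = [0.1250, 0.1250, 0.2500, 0.3750, 0.1250], E[r] = 2.2500, γ^t·E[r] = 2.250000, running G = 2.250000
t=1: π = [0.2188, 0.1406, 0.2500, 0.1719, 0.2188], E[r] = 1.9063, γ^t·E[r] = 1.525000, running G = 3.775000
t=2: π = [0.2656, 0.1523, 0.2031, 0.1465, 0.2324], E[r] = 1.8691, γ^t·E[r] = 1.196250, running G = 4.971250
t=3: π = [0.2791, 0.1541, 0.1997, 0.1433, 0.2239], E[r] = 1.8477, γ^t·E[r] = 0.946000, running G = 5.917250
t=4: π = [0.2826, 0.1530, 0.1993, 0.1429, 0.2222], E[r] = 1.8373, γ^t·E[r] = 0.752575, running G = 6.669825
t=5: π = [0.2837, 0.1528, 0.1990, 0.1429, 0.2217], E[r] = 1.8349, γ^t·E[r] = 0.601254, running G = 7.271079

G = 7.2711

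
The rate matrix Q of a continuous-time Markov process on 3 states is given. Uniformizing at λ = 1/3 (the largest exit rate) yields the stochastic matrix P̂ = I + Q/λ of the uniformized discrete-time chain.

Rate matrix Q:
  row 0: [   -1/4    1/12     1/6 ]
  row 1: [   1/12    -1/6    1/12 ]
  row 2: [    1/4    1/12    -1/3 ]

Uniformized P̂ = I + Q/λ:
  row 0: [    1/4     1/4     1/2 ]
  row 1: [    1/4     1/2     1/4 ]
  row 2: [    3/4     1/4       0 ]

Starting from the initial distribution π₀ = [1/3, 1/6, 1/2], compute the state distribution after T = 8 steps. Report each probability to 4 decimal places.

t=0: π = [0.3333, 0.1667, 0.5000]
t=1: π = [0.5000, 0.2917, 0.2083]
t=2: π = [0.3542, 0.3229, 0.3229]
t=3: π = [0.4115, 0.3307, 0.2578]
t=4: π = [0.3789, 0.3327, 0.2884]
t=5: π = [0.3942, 0.3332, 0.2726]
t=6: π = [0.3863, 0.3333, 0.2804]
t=7: π = [0.3902, 0.3333, 0.2765]
t=8: π = [0.3882, 0.3333, 0.2784]

π = [0.3882, 0.3333, 0.2784]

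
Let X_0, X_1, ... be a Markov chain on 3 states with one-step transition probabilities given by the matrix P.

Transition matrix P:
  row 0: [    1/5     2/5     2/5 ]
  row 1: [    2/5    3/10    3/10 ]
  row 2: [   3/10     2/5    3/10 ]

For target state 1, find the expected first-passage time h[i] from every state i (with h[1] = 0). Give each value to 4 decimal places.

First-step conditioning: h[1] = 0; for i ≠ 1, h[i] = 1 + Σ_k P[i][k]·h[k].
  h[0] = 1 + 1/5·h[0] + 2/5·h[2]
  h[2] = 1 + 3/10·h[0] + 3/10·h[2]
Solving the 2×2 linear system over states ≠ 1 gives exactly h = [5/2, 0, 5/2] (h[1] = 0 is the target).

h = [2.5000, 0.0000, 2.5000]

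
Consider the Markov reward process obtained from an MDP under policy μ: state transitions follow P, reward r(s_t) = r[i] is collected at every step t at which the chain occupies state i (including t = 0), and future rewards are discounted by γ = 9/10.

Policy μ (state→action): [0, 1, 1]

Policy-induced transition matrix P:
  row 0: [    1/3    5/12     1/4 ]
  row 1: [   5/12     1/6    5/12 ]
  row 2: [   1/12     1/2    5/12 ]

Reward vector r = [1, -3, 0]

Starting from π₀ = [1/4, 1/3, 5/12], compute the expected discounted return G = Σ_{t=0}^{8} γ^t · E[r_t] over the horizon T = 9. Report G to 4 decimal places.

t=0: π = [0.2500, 0.3333, 0.4167], E[r] = -0.7500, γ^t·E[r] = -0.750000, running G = -0.750000
t=1: π = [0.2569, 0.3681, 0.3750], E[r] = -0.8472, γ^t·E[r] = -0.762500, running G = -1.512500
t=2: π = [0.2703, 0.3559, 0.3738], E[r] = -0.7975, γ^t·E[r] = -0.645938, running G = -2.158438
t=3: π = [0.2695, 0.3588, 0.3716], E[r] = -0.8070, γ^t·E[r] = -0.588305, running G = -2.746742
t=4: π = [0.2703, 0.3579, 0.3717], E[r] = -0.8034, γ^t·E[r] = -0.527138, running G = -3.273880
t=5: π = [0.2702, 0.3582, 0.3716], E[r] = -0.8043, γ^t·E[r] = -0.474913, running G = -3.748793
t=6: π = [0.2703, 0.3581, 0.3716], E[r] = -0.8040, γ^t·E[r] = -0.427280, running G = -4.176073
t=7: π = [0.2703, 0.3581, 0.3716], E[r] = -0.8041, γ^t·E[r] = -0.384584, running G = -4.560657
t=8: π = [0.2703, 0.3581, 0.3716], E[r] = -0.8040, γ^t·E[r] = -0.346117, running G = -4.906774

G = -4.9068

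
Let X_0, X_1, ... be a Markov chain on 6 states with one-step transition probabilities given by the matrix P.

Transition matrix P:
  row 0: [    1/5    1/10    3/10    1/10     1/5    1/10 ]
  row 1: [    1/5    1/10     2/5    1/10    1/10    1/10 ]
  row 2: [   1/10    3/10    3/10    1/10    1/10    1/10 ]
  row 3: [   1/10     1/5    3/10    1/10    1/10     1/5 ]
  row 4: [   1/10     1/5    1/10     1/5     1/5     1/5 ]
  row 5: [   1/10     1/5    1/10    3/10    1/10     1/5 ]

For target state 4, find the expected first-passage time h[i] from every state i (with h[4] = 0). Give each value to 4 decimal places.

h = [7.8557, 8.7375, 8.8176, 8.8267, 0.0000, 8.8286]

First-step conditioning: h[4] = 0; for i ≠ 4, h[i] = 1 + Σ_k P[i][k]·h[k].
  h[0] = 1 + 1/5·h[0] + 1/10·h[1] + 3/10·h[2] + 1/10·h[3] + 1/10·h[5]
  h[1] = 1 + 1/5·h[0] + 1/10·h[1] + 2/5·h[2] + 1/10·h[3] + 1/10·h[5]
  h[2] = 1 + 1/10·h[0] + 3/10·h[1] + 3/10·h[2] + 1/10·h[3] + 1/10·h[5]
  h[3] = 1 + 1/10·h[0] + 1/5·h[1] + 3/10·h[2] + 1/10·h[3] + 1/5·h[5]
  h[5] = 1 + 1/10·h[0] + 1/5·h[1] + 1/10·h[2] + 3/10·h[3] + 1/5·h[5]
Solving the 5×5 linear system over states ≠ 4 gives exactly h = [3920/499, 4360/499, 4400/499, 48450/5489, 0, 48460/5489] (h[4] = 0 is the target).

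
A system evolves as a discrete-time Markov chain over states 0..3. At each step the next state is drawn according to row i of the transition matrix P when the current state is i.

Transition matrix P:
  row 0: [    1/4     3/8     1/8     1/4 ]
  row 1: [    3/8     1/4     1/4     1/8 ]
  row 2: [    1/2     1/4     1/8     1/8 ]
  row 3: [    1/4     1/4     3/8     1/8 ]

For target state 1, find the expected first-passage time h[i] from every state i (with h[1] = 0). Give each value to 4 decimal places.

First-step conditioning: h[1] = 0; for i ≠ 1, h[i] = 1 + Σ_k P[i][k]·h[k].
  h[0] = 1 + 1/4·h[0] + 1/8·h[2] + 1/4·h[3]
  h[2] = 1 + 1/2·h[0] + 1/8·h[2] + 1/8·h[3]
  h[3] = 1 + 1/4·h[0] + 3/8·h[2] + 1/8·h[3]
Solving the 3×3 linear system over states ≠ 1 gives exactly h = [296/97, 0, 328/97, 336/97] (h[1] = 0 is the target).

h = [3.0515, 0.0000, 3.3814, 3.4639]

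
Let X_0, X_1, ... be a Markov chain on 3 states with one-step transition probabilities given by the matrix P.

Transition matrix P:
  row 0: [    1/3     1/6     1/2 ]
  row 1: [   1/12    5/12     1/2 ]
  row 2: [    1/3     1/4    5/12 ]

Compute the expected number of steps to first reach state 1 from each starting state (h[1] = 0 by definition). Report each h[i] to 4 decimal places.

h = [4.8750, 0.0000, 4.5000]

First-step conditioning: h[1] = 0; for i ≠ 1, h[i] = 1 + Σ_k P[i][k]·h[k].
  h[0] = 1 + 1/3·h[0] + 1/2·h[2]
  h[2] = 1 + 1/3·h[0] + 5/12·h[2]
Solving the 2×2 linear system over states ≠ 1 gives exactly h = [39/8, 0, 9/2] (h[1] = 0 is the target).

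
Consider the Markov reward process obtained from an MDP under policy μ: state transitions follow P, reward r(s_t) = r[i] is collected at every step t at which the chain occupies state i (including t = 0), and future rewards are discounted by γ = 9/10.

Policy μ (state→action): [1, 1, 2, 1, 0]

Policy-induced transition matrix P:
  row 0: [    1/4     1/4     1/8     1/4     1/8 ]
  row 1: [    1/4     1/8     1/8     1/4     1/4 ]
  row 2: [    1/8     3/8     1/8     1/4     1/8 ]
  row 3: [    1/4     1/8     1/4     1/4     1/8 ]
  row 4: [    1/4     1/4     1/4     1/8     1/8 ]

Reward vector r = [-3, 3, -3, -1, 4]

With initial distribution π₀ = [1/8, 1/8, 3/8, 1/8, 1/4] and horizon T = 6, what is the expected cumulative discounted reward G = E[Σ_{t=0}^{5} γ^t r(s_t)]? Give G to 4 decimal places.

G = -0.7252

t=0: π = [0.1250, 0.1250, 0.3750, 0.1250, 0.2500], E[r] = -0.2500, γ^t·E[r] = -0.250000, running G = -0.250000
t=1: π = [0.2031, 0.2656, 0.1719, 0.2188, 0.1406], E[r] = 0.0156, γ^t·E[r] = 0.014063, running G = -0.235938
t=2: π = [0.2285, 0.2109, 0.1699, 0.2324, 0.1582], E[r] = -0.1621, γ^t·E[r] = -0.131309, running G = -0.367246
t=3: π = [0.2288, 0.2158, 0.1738, 0.2302, 0.1514], E[r] = -0.1851, γ^t·E[r] = -0.134908, running G = -0.502154
t=4: π = [0.2283, 0.2160, 0.1727, 0.2311, 0.1520], E[r] = -0.1782, γ^t·E[r] = -0.116892, running G = -0.619046
t=5: π = [0.2284, 0.2157, 0.1729, 0.2310, 0.1520], E[r] = -0.1798, γ^t·E[r] = -0.106160, running G = -0.725206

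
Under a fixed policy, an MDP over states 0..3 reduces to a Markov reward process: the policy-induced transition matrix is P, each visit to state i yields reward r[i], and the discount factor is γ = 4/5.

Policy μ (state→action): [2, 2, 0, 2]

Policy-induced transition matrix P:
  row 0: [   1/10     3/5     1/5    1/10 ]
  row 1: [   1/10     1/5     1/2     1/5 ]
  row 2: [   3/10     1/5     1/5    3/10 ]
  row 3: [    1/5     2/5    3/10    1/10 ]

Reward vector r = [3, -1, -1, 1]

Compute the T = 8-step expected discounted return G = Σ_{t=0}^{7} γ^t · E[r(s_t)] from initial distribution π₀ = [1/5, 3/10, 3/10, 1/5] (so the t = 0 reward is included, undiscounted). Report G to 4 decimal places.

t=0: π = [0.2000, 0.3000, 0.3000, 0.2000], E[r] = 0.2000, γ^t·E[r] = 0.200000, running G = 0.200000
t=1: π = [0.1800, 0.3200, 0.3100, 0.1900], E[r] = 0.1000, γ^t·E[r] = 0.080000, running G = 0.280000
t=2: π = [0.1810, 0.3100, 0.3150, 0.1940], E[r] = 0.1120, γ^t·E[r] = 0.071680, running G = 0.351680
t=3: π = [0.1824, 0.3112, 0.3124, 0.1940], E[r] = 0.1176, γ^t·E[r] = 0.060211, running G = 0.411891
t=4: π = [0.1819, 0.3118, 0.3128, 0.1936], E[r] = 0.1147, γ^t·E[r] = 0.046989, running G = 0.458881
t=5: π = [0.1819, 0.3115, 0.3129, 0.1937], E[r] = 0.1151, γ^t·E[r] = 0.037717, running G = 0.496598
t=6: π = [0.1820, 0.3115, 0.3128, 0.1937], E[r] = 0.1153, γ^t·E[r] = 0.030212, running G = 0.526810
t=7: π = [0.1819, 0.3115, 0.3128, 0.1937], E[r] = 0.1152, γ^t·E[r] = 0.024153, running G = 0.550963

G = 0.5510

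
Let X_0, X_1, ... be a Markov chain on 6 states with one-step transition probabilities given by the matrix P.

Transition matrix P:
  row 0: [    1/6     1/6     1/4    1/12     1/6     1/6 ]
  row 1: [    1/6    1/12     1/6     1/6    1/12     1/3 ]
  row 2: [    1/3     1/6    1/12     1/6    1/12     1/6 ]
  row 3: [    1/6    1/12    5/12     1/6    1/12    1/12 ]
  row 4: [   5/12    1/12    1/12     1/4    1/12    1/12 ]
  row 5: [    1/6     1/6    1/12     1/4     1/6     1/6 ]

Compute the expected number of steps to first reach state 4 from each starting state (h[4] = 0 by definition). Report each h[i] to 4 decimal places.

First-step conditioning: h[4] = 0; for i ≠ 4, h[i] = 1 + Σ_k P[i][k]·h[k].
  h[0] = 1 + 1/6·h[0] + 1/6·h[1] + 1/4·h[2] + 1/12·h[3] + 1/6·h[5]
  h[1] = 1 + 1/6·h[0] + 1/12·h[1] + 1/6·h[2] + 1/6·h[3] + 1/3·h[5]
  h[2] = 1 + 1/3·h[0] + 1/6·h[1] + 1/12·h[2] + 1/6·h[3] + 1/6·h[5]
  h[3] = 1 + 1/6·h[0] + 1/12·h[1] + 5/12·h[2] + 1/6·h[3] + 1/12·h[5]
  h[5] = 1 + 1/6·h[0] + 1/6·h[1] + 1/12·h[2] + 1/4·h[3] + 1/6·h[5]
Solving the 5×5 linear system over states ≠ 4 gives exactly h = [12129/1519, 13086/1519, 13080/1519, 1902/217, 0, 12168/1519] (h[4] = 0 is the target).

h = [7.9849, 8.6149, 8.6109, 8.7650, 0.0000, 8.0105]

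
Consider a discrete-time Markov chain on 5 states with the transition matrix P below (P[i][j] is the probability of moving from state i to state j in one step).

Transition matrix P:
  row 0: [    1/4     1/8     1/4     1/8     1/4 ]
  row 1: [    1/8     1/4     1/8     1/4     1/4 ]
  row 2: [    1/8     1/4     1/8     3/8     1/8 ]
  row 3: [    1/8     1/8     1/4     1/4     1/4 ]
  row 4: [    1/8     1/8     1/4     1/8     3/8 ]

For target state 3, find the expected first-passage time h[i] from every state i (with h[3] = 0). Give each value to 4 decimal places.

First-step conditioning: h[3] = 0; for i ≠ 3, h[i] = 1 + Σ_k P[i][k]·h[k].
  h[0] = 1 + 1/4·h[0] + 1/8·h[1] + 1/4·h[2] + 1/4·h[4]
  h[1] = 1 + 1/8·h[0] + 1/4·h[1] + 1/8·h[2] + 1/4·h[4]
  h[2] = 1 + 1/8·h[0] + 1/4·h[1] + 1/8·h[2] + 1/8·h[4]
  h[4] = 1 + 1/8·h[0] + 1/8·h[1] + 1/4·h[2] + 3/8·h[4]
Solving the 4×4 linear system over states ≠ 3 gives exactly h = [512/101, 456/101, 392/101, 0, 512/101] (h[3] = 0 is the target).

h = [5.0693, 4.5149, 3.8812, 0.0000, 5.0693]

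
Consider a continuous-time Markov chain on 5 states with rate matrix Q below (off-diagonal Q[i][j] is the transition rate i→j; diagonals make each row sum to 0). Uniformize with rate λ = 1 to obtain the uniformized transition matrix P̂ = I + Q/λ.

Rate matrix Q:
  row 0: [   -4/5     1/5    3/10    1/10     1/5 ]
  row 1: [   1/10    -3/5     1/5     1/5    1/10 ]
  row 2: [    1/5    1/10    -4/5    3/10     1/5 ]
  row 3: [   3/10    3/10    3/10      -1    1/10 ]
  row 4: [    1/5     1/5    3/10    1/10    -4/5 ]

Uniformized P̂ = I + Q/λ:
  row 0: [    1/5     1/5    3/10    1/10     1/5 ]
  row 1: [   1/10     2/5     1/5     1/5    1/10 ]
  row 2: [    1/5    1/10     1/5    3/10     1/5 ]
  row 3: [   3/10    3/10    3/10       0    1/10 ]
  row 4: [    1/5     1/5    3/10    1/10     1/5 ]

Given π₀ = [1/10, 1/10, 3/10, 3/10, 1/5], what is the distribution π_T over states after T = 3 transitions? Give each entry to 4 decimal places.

t=0: π = [0.1000, 0.1000, 0.3000, 0.3000, 0.2000]
t=1: π = [0.2200, 0.2200, 0.2600, 0.1400, 0.1600]
t=2: π = [0.1920, 0.2320, 0.2520, 0.1600, 0.1640]
t=3: π = [0.1928, 0.2372, 0.2516, 0.1576, 0.1608]

π = [0.1928, 0.2372, 0.2516, 0.1576, 0.1608]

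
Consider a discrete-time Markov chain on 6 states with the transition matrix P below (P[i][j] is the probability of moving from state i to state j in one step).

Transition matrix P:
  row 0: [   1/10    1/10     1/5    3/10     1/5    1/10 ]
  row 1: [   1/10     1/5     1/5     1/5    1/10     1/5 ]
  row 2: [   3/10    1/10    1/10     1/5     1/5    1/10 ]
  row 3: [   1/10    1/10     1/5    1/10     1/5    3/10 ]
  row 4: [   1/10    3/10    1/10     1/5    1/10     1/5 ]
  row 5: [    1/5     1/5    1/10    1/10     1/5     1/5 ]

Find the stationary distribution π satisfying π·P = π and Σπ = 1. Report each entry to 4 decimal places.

π = [0.1487, 0.1690, 0.1496, 0.1782, 0.1665, 0.1880]

Balance equations π_j = Σ_i π_i·P[i][j]:
  π_0 = 1/10·π_0 + 1/10·π_1 + 3/10·π_2 + 1/10·π_3 + 1/10·π_4 + 1/5·π_5
  π_1 = 1/10·π_0 + 1/5·π_1 + 1/10·π_2 + 1/10·π_3 + 3/10·π_4 + 1/5·π_5
  π_2 = 1/5·π_0 + 1/5·π_1 + 1/10·π_2 + 1/5·π_3 + 1/10·π_4 + 1/10·π_5
  π_3 = 3/10·π_0 + 1/5·π_1 + 1/5·π_2 + 1/10·π_3 + 1/5·π_4 + 1/10·π_5
  π_4 = 1/5·π_0 + 1/10·π_1 + 1/5·π_2 + 1/5·π_3 + 1/10·π_4 + 1/5·π_5
  normalize: π_0 + π_1 + π_2 + π_3 + π_4 + π_5 = 1
Solving the linear system gives exactly π = [1526/10261, 1734/10261, 1535/10261, 59/331, 1708/10261, 1929/10261].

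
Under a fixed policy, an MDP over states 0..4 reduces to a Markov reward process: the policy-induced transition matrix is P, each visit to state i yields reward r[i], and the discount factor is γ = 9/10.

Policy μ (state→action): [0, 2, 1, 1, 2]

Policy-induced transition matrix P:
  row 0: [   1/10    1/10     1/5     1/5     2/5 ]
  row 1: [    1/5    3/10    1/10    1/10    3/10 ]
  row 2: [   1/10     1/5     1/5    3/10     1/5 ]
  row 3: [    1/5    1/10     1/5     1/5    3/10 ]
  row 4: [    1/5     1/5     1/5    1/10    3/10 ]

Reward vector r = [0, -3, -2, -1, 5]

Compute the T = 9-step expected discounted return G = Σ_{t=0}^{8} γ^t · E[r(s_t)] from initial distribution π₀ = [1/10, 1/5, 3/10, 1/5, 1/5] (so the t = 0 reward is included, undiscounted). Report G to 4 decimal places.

t=0: π = [0.1000, 0.2000, 0.3000, 0.2000, 0.2000], E[r] = -0.4000, γ^t·E[r] = -0.400000, running G = -0.400000
t=1: π = [0.1600, 0.1900, 0.1800, 0.1900, 0.2800], E[r] = 0.2800, γ^t·E[r] = 0.252000, running G = -0.148000
t=2: π = [0.1660, 0.1840, 0.1810, 0.1710, 0.2980], E[r] = 0.4050, γ^t·E[r] = 0.328050, running G = 0.180050
t=3: π = [0.1653, 0.1847, 0.1816, 0.1699, 0.2985], E[r] = 0.4053, γ^t·E[r] = 0.295464, running G = 0.475514
t=4: π = [0.1653, 0.1850, 0.1815, 0.1698, 0.2984], E[r] = 0.4041, γ^t·E[r] = 0.265130, running G = 0.740644
t=5: π = [0.1653, 0.1850, 0.1815, 0.1698, 0.2984], E[r] = 0.4041, γ^t·E[r] = 0.238628, running G = 0.979272
t=6: π = [0.1653, 0.1850, 0.1815, 0.1698, 0.2984], E[r] = 0.4041, γ^t·E[r] = 0.214773, running G = 1.194045
t=7: π = [0.1653, 0.1850, 0.1815, 0.1698, 0.2984], E[r] = 0.4041, γ^t·E[r] = 0.193297, running G = 1.387342
t=8: π = [0.1653, 0.1850, 0.1815, 0.1698, 0.2984], E[r] = 0.4041, γ^t·E[r] = 0.173967, running G = 1.561309

G = 1.5613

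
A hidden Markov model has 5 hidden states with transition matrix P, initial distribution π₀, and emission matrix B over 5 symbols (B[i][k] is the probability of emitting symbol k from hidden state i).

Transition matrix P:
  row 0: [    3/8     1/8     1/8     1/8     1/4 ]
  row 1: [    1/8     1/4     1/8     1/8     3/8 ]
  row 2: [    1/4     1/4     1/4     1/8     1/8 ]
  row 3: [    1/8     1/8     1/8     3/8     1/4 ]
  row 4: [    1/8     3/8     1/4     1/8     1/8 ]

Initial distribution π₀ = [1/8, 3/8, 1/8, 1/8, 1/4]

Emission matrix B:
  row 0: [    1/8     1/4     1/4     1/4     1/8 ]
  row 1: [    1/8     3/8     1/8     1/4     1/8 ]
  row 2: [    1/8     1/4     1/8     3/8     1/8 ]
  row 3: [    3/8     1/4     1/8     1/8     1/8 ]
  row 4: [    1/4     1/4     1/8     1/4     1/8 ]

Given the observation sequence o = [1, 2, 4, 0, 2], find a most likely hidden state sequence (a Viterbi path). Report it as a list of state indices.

path = [1, 4, 1, 4, 1]

t=0: δ = [3.125e-02, 1.406e-01, 3.125e-02, 3.125e-02, 6.250e-02]  (obs o_0=1)
t=1: δ = [4.395e-03, 4.395e-03, 2.197e-03, 2.197e-03, 6.592e-03]  ψ = [1, 1, 1, 1, 1]  (obs o_1=2)
t=2: δ = [2.060e-04, 3.090e-04, 2.060e-04, 1.030e-04, 2.060e-04]  ψ = [0, 4, 4, 3, 1]  (obs o_2=4)
t=3: δ = [9.656e-06, 9.656e-06, 6.437e-06, 1.448e-05, 2.897e-05]  ψ = [0, 1, 2, 1, 1]  (obs o_3=0)
t=4: δ = [9.052e-07, 1.358e-06, 9.052e-07, 6.789e-07, 4.526e-07]  ψ = [0, 4, 4, 3, 1]  (obs o_4=2)
backtrack: best end state = 1; path = [1, 4, 1, 4, 1]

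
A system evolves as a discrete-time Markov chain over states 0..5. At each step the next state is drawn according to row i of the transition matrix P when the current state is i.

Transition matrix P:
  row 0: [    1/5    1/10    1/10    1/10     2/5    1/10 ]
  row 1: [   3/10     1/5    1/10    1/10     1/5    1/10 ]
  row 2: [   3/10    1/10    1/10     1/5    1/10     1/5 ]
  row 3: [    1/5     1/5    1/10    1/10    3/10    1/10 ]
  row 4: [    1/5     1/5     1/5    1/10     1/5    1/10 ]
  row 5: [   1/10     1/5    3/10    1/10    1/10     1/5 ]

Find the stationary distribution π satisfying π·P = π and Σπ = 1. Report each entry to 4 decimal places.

Balance equations π_j = Σ_i π_i·P[i][j]:
  π_0 = 1/5·π_0 + 3/10·π_1 + 3/10·π_2 + 1/5·π_3 + 1/5·π_4 + 1/10·π_5
  π_1 = 1/10·π_0 + 1/5·π_1 + 1/10·π_2 + 1/5·π_3 + 1/5·π_4 + 1/5·π_5
  π_2 = 1/10·π_0 + 1/10·π_1 + 1/10·π_2 + 1/10·π_3 + 1/5·π_4 + 3/10·π_5
  π_3 = 1/10·π_0 + 1/10·π_1 + 1/5·π_2 + 1/10·π_3 + 1/10·π_4 + 1/10·π_5
  π_4 = 2/5·π_0 + 1/5·π_1 + 1/10·π_2 + 3/10·π_3 + 1/5·π_4 + 1/10·π_5
  normalize: π_0 + π_1 + π_2 + π_3 + π_4 + π_5 = 1
Solving the linear system gives exactly π = [21757/99619, 16271/99619, 14771/99619, 11439/99619, 22671/99619, 12710/99619].

π = [0.2184, 0.1633, 0.1483, 0.1148, 0.2276, 0.1276]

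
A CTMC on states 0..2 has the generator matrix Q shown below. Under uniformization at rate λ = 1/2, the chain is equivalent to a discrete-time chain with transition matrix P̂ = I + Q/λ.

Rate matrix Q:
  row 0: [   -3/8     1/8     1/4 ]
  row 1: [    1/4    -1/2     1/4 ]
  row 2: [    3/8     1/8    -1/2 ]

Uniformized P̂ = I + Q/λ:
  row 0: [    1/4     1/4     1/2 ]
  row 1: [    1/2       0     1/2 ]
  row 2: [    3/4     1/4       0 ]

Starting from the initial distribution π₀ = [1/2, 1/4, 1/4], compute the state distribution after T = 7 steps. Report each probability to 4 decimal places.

t=0: π = [0.5000, 0.2500, 0.2500]
t=1: π = [0.4375, 0.1875, 0.3750]
t=2: π = [0.4844, 0.2031, 0.3125]
t=3: π = [0.4570, 0.1992, 0.3438]
t=4: π = [0.4717, 0.2002, 0.3281]
t=5: π = [0.4641, 0.2000, 0.3359]
t=6: π = [0.4680, 0.2000, 0.3320]
t=7: π = [0.4660, 0.2000, 0.3340]

π = [0.4660, 0.2000, 0.3340]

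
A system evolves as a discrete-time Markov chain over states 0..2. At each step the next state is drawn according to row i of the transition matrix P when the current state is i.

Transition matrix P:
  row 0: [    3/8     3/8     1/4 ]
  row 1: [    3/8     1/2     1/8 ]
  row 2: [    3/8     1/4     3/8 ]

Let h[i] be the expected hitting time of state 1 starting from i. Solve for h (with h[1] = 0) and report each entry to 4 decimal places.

h = [2.9474, 0.0000, 3.3684]

First-step conditioning: h[1] = 0; for i ≠ 1, h[i] = 1 + Σ_k P[i][k]·h[k].
  h[0] = 1 + 3/8·h[0] + 1/4·h[2]
  h[2] = 1 + 3/8·h[0] + 3/8·h[2]
Solving the 2×2 linear system over states ≠ 1 gives exactly h = [56/19, 0, 64/19] (h[1] = 0 is the target).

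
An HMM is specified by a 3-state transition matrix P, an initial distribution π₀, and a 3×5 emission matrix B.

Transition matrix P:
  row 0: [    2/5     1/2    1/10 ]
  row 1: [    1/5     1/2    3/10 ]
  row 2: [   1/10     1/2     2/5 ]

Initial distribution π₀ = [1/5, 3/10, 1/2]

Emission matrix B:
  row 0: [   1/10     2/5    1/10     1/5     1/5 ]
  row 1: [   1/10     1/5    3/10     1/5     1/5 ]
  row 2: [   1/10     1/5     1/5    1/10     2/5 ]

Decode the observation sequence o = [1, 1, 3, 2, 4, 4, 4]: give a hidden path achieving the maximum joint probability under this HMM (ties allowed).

path = [0, 0, 1, 1, 2, 2, 2]

t=0: δ = [8.000e-02, 6.000e-02, 1.000e-01]  (obs o_0=1)
t=1: δ = [1.280e-02, 1.000e-02, 8.000e-03]  ψ = [0, 2, 2]  (obs o_1=1)
t=2: δ = [1.024e-03, 1.280e-03, 3.200e-04]  ψ = [0, 0, 2]  (obs o_2=3)
t=3: δ = [4.096e-05, 1.920e-04, 7.680e-05]  ψ = [0, 1, 1]  (obs o_3=2)
t=4: δ = [7.680e-06, 1.920e-05, 2.304e-05]  ψ = [1, 1, 1]  (obs o_4=4)
t=5: δ = [7.680e-07, 2.304e-06, 3.686e-06]  ψ = [1, 2, 2]  (obs o_5=4)
t=6: δ = [9.216e-08, 3.686e-07, 5.898e-07]  ψ = [1, 2, 2]  (obs o_6=4)
backtrack: best end state = 2; path = [0, 0, 1, 1, 2, 2, 2]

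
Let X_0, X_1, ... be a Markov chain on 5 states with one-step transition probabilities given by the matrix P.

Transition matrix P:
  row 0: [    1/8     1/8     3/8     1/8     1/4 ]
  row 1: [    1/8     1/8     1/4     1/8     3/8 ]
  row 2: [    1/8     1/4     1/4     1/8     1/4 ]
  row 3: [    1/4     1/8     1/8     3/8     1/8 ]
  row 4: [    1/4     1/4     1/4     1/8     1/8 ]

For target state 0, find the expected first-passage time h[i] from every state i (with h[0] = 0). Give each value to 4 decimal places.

First-step conditioning: h[0] = 0; for i ≠ 0, h[i] = 1 + Σ_k P[i][k]·h[k].
  h[1] = 1 + 1/8·h[1] + 1/4·h[2] + 1/8·h[3] + 3/8·h[4]
  h[2] = 1 + 1/4·h[1] + 1/4·h[2] + 1/8·h[3] + 1/4·h[4]
  h[3] = 1 + 1/8·h[1] + 1/8·h[2] + 3/8·h[3] + 1/8·h[4]
  h[4] = 1 + 1/4·h[1] + 1/4·h[2] + 1/8·h[3] + 1/8·h[4]
Solving the 4×4 linear system over states ≠ 0 gives exactly h = [0, 3840/677, 3888/677, 3320/677, 3456/677] (h[0] = 0 is the target).

h = [0.0000, 5.6721, 5.7430, 4.9040, 5.1049]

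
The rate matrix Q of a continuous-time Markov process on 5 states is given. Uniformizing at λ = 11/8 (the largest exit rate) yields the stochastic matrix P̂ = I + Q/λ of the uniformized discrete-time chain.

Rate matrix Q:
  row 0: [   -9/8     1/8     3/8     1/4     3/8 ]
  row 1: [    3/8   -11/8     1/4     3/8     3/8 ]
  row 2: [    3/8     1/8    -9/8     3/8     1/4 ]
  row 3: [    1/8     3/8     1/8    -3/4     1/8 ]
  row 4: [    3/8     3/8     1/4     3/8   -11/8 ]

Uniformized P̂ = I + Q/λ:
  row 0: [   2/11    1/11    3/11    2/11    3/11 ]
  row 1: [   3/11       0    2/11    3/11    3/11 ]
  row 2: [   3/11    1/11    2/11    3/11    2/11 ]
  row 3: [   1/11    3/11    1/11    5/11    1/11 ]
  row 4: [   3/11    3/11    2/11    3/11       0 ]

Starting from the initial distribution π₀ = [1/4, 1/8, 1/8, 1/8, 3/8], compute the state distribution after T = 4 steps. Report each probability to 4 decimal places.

π = [0.1984, 0.1607, 0.1718, 0.3108, 0.1583]

t=0: π = [0.2500, 0.1250, 0.1250, 0.1250, 0.3750]
t=1: π = [0.2273, 0.1705, 0.1932, 0.2727, 0.1364]
t=2: π = [0.2025, 0.1498, 0.1777, 0.3017, 0.1684]
t=3: π = [0.1995, 0.1628, 0.1728, 0.3092, 0.1558]
t=4: π = [0.1984, 0.1607, 0.1718, 0.3108, 0.1583]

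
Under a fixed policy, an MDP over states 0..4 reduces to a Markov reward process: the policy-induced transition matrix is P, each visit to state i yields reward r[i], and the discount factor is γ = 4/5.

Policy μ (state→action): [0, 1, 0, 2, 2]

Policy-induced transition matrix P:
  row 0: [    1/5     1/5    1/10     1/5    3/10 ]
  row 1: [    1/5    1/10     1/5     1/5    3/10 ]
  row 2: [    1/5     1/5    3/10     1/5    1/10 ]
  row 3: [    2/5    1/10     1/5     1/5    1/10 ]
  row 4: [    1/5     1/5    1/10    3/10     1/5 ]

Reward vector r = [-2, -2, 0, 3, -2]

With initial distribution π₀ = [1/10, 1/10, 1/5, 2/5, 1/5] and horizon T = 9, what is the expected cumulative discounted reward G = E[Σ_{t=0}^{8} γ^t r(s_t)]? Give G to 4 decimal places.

t=0: π = [0.1000, 0.1000, 0.2000, 0.4000, 0.2000], E[r] = 0.4000, γ^t·E[r] = 0.400000, running G = 0.400000
t=1: π = [0.2800, 0.1500, 0.1900, 0.2200, 0.1600], E[r] = -0.5200, γ^t·E[r] = -0.416000, running G = -0.016000
t=2: π = [0.2440, 0.1630, 0.1750, 0.2160, 0.2020], E[r] = -0.5700, γ^t·E[r] = -0.364800, running G = -0.380800
t=3: π = [0.2432, 0.1621, 0.1729, 0.2202, 0.2016], E[r] = -0.5532, γ^t·E[r] = -0.283238, running G = -0.664038
t=4: π = [0.2440, 0.1618, 0.1728, 0.2202, 0.2012], E[r] = -0.5536, γ^t·E[r] = -0.226746, running G = -0.890785
t=5: π = [0.2440, 0.1618, 0.1728, 0.2201, 0.2013], E[r] = -0.5539, γ^t·E[r] = -0.181495, running G = -1.072280
t=6: π = [0.2440, 0.1618, 0.1727, 0.2201, 0.2013], E[r] = -0.5539, γ^t·E[r] = -0.145194, running G = -1.217474
t=7: π = [0.2440, 0.1618, 0.1727, 0.2201, 0.2013], E[r] = -0.5539, γ^t·E[r] = -0.116154, running G = -1.333628
t=8: π = [0.2440, 0.1618, 0.1727, 0.2201, 0.2013], E[r] = -0.5539, γ^t·E[r] = -0.092924, running G = -1.426552

G = -1.4266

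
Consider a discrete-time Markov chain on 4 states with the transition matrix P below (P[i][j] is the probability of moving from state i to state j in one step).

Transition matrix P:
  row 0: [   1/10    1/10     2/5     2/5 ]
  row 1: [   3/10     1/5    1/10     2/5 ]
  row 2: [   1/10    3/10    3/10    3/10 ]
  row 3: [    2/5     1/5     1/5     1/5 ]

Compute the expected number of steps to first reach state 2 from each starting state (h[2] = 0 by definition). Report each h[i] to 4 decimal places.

h = [3.4615, 4.6154, 0.0000, 4.1346]

First-step conditioning: h[2] = 0; for i ≠ 2, h[i] = 1 + Σ_k P[i][k]·h[k].
  h[0] = 1 + 1/10·h[0] + 1/10·h[1] + 2/5·h[3]
  h[1] = 1 + 3/10·h[0] + 1/5·h[1] + 2/5·h[3]
  h[3] = 1 + 2/5·h[0] + 1/5·h[1] + 1/5·h[3]
Solving the 3×3 linear system over states ≠ 2 gives exactly h = [45/13, 60/13, 0, 215/52] (h[2] = 0 is the target).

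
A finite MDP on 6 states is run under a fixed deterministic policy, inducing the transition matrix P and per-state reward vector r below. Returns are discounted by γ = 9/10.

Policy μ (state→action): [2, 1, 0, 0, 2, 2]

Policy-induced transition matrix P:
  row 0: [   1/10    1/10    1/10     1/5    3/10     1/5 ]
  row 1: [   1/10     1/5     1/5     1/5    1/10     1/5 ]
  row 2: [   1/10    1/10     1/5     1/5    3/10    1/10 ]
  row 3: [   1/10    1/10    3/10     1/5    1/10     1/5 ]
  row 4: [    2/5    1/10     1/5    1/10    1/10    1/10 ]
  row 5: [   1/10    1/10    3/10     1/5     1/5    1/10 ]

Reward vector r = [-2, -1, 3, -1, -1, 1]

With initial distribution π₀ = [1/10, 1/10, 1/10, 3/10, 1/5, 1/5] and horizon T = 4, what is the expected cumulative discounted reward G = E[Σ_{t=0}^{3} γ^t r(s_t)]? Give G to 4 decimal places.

G = -0.2001

t=0: π = [0.1000, 0.1000, 0.1000, 0.3000, 0.2000, 0.2000], E[r] = -0.3000, γ^t·E[r] = -0.300000, running G = -0.300000
t=1: π = [0.1600, 0.1100, 0.2400, 0.1800, 0.1600, 0.1500], E[r] = 0.1000, γ^t·E[r] = 0.090000, running G = -0.210000
t=2: π = [0.1480, 0.1110, 0.2170, 0.1840, 0.1950, 0.1450], E[r] = 0.0100, γ^t·E[r] = 0.008100, running G = -0.201900
t=3: π = [0.1585, 0.1111, 0.2181, 0.1805, 0.1875, 0.1443], E[r] = 0.0025, γ^t·E[r] = 0.001823, running G = -0.200078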